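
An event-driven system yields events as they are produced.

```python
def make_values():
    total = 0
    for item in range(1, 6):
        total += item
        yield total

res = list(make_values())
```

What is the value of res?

Step 1: Generator accumulates running sum:
  item=1: total = 1, yield 1
  item=2: total = 3, yield 3
  item=3: total = 6, yield 6
  item=4: total = 10, yield 10
  item=5: total = 15, yield 15
Therefore res = [1, 3, 6, 10, 15].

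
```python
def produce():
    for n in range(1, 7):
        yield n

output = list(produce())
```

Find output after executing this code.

Step 1: The generator yields each value from range(1, 7).
Step 2: list() consumes all yields: [1, 2, 3, 4, 5, 6].
Therefore output = [1, 2, 3, 4, 5, 6].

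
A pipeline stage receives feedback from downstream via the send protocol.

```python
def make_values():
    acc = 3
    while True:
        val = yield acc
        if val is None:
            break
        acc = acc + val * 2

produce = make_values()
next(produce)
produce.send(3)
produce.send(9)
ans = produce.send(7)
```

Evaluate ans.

Step 1: next() -> yield acc=3.
Step 2: send(3) -> val=3, acc = 3 + 3*2 = 9, yield 9.
Step 3: send(9) -> val=9, acc = 9 + 9*2 = 27, yield 27.
Step 4: send(7) -> val=7, acc = 27 + 7*2 = 41, yield 41.
Therefore ans = 41.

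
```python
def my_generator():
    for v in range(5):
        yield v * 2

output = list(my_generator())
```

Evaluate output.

Step 1: For each v in range(5), yield v * 2:
  v=0: yield 0 * 2 = 0
  v=1: yield 1 * 2 = 2
  v=2: yield 2 * 2 = 4
  v=3: yield 3 * 2 = 6
  v=4: yield 4 * 2 = 8
Therefore output = [0, 2, 4, 6, 8].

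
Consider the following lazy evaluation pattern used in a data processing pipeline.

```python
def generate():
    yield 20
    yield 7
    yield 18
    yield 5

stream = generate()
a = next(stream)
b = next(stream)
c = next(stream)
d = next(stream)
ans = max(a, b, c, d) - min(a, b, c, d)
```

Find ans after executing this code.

Step 1: Create generator and consume all values:
  a = next(stream) = 20
  b = next(stream) = 7
  c = next(stream) = 18
  d = next(stream) = 5
Step 2: max = 20, min = 5, ans = 20 - 5 = 15.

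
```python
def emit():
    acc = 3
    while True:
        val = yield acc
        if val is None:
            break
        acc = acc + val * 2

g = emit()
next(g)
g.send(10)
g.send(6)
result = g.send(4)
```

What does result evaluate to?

Step 1: next() -> yield acc=3.
Step 2: send(10) -> val=10, acc = 3 + 10*2 = 23, yield 23.
Step 3: send(6) -> val=6, acc = 23 + 6*2 = 35, yield 35.
Step 4: send(4) -> val=4, acc = 35 + 4*2 = 43, yield 43.
Therefore result = 43.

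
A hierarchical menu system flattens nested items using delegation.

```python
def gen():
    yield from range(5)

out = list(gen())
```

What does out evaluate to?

Step 1: yield from delegates to the iterable, yielding each element.
Step 2: Collected values: [0, 1, 2, 3, 4].
Therefore out = [0, 1, 2, 3, 4].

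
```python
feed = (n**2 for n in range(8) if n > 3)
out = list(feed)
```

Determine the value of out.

Step 1: For range(8), keep n > 3, then square:
  n=0: 0 <= 3, excluded
  n=1: 1 <= 3, excluded
  n=2: 2 <= 3, excluded
  n=3: 3 <= 3, excluded
  n=4: 4 > 3, yield 4**2 = 16
  n=5: 5 > 3, yield 5**2 = 25
  n=6: 6 > 3, yield 6**2 = 36
  n=7: 7 > 3, yield 7**2 = 49
Therefore out = [16, 25, 36, 49].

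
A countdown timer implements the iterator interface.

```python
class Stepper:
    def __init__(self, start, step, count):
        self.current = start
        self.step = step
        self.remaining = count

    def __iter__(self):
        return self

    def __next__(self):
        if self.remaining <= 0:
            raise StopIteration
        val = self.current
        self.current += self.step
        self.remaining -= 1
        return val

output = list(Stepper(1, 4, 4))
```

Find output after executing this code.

Step 1: Stepper starts at 1, increments by 4, for 4 steps:
  Yield 1, then current += 4
  Yield 5, then current += 4
  Yield 9, then current += 4
  Yield 13, then current += 4
Therefore output = [1, 5, 9, 13].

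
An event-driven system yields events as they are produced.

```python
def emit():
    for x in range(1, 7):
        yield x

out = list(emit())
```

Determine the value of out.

Step 1: The generator yields each value from range(1, 7).
Step 2: list() consumes all yields: [1, 2, 3, 4, 5, 6].
Therefore out = [1, 2, 3, 4, 5, 6].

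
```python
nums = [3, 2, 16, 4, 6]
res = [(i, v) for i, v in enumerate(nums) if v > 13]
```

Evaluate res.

Step 1: Filter enumerate([3, 2, 16, 4, 6]) keeping v > 13:
  (0, 3): 3 <= 13, excluded
  (1, 2): 2 <= 13, excluded
  (2, 16): 16 > 13, included
  (3, 4): 4 <= 13, excluded
  (4, 6): 6 <= 13, excluded
Therefore res = [(2, 16)].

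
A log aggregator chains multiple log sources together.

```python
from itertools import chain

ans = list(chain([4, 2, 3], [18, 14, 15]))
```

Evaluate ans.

Step 1: chain() concatenates iterables: [4, 2, 3] + [18, 14, 15].
Therefore ans = [4, 2, 3, 18, 14, 15].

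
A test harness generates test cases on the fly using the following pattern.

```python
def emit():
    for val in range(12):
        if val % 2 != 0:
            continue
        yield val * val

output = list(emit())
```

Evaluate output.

Step 1: Only yield val**2 when val is divisible by 2:
  val=0: 0 % 2 == 0, yield 0**2 = 0
  val=2: 2 % 2 == 0, yield 2**2 = 4
  val=4: 4 % 2 == 0, yield 4**2 = 16
  val=6: 6 % 2 == 0, yield 6**2 = 36
  val=8: 8 % 2 == 0, yield 8**2 = 64
  val=10: 10 % 2 == 0, yield 10**2 = 100
Therefore output = [0, 4, 16, 36, 64, 100].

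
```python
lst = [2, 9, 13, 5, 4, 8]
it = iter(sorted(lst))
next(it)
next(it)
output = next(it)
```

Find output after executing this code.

Step 1: sorted([2, 9, 13, 5, 4, 8]) = [2, 4, 5, 8, 9, 13].
Step 2: Create iterator and skip 2 elements.
Step 3: next() returns 5.
Therefore output = 5.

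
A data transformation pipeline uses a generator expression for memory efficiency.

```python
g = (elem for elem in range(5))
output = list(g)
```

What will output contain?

Step 1: Generator expression iterates range(5): [0, 1, 2, 3, 4].
Step 2: list() collects all values.
Therefore output = [0, 1, 2, 3, 4].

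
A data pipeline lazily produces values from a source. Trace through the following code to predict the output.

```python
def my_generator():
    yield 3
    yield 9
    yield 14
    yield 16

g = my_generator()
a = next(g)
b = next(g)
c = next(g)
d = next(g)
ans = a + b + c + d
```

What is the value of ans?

Step 1: Create generator and consume all values:
  a = next(g) = 3
  b = next(g) = 9
  c = next(g) = 14
  d = next(g) = 16
Step 2: ans = 3 + 9 + 14 + 16 = 42.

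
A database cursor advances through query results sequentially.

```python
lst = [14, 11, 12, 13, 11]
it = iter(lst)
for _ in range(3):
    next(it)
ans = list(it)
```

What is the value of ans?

Step 1: Create iterator over [14, 11, 12, 13, 11].
Step 2: Advance 3 positions (consuming [14, 11, 12]).
Step 3: list() collects remaining elements: [13, 11].
Therefore ans = [13, 11].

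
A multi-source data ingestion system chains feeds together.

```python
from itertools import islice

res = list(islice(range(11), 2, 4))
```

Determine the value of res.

Step 1: islice(range(11), 2, 4) takes elements at indices [2, 4).
Step 2: Elements: [2, 3].
Therefore res = [2, 3].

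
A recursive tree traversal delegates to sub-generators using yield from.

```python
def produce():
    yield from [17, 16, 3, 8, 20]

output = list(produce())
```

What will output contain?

Step 1: yield from delegates to the iterable, yielding each element.
Step 2: Collected values: [17, 16, 3, 8, 20].
Therefore output = [17, 16, 3, 8, 20].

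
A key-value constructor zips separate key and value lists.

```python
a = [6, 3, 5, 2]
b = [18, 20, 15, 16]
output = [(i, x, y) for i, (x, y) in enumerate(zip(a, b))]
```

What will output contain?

Step 1: enumerate(zip(a, b)) gives index with paired elements:
  i=0: (6, 18)
  i=1: (3, 20)
  i=2: (5, 15)
  i=3: (2, 16)
Therefore output = [(0, 6, 18), (1, 3, 20), (2, 5, 15), (3, 2, 16)].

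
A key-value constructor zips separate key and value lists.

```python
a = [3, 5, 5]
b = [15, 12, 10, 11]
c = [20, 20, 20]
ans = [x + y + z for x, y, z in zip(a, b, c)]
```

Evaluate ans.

Step 1: zip three lists (truncates to shortest, len=3):
  3 + 15 + 20 = 38
  5 + 12 + 20 = 37
  5 + 10 + 20 = 35
Therefore ans = [38, 37, 35].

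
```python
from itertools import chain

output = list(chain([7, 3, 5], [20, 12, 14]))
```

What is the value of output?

Step 1: chain() concatenates iterables: [7, 3, 5] + [20, 12, 14].
Therefore output = [7, 3, 5, 20, 12, 14].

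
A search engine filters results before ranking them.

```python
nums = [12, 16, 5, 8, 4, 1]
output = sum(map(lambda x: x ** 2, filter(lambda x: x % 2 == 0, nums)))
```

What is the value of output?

Step 1: Filter even numbers from [12, 16, 5, 8, 4, 1]: [12, 16, 8, 4]
Step 2: Square each: [144, 256, 64, 16]
Step 3: Sum = 480.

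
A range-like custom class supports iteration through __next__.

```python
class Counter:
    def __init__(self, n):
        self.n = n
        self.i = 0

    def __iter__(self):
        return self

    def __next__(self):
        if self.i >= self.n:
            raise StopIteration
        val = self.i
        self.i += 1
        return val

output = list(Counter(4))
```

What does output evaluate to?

Step 1: Counter(4) creates an iterator counting 0 to 3.
Step 2: list() consumes all values: [0, 1, 2, 3].
Therefore output = [0, 1, 2, 3].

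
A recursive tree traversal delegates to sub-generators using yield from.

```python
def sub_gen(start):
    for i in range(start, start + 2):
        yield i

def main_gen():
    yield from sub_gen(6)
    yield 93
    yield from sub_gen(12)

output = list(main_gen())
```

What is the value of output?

Step 1: main_gen() delegates to sub_gen(6):
  yield 6
  yield 7
Step 2: yield 93
Step 3: Delegates to sub_gen(12):
  yield 12
  yield 13
Therefore output = [6, 7, 93, 12, 13].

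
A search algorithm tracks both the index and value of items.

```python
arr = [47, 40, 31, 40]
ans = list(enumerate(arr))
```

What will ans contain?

Step 1: enumerate pairs each element with its index:
  (0, 47)
  (1, 40)
  (2, 31)
  (3, 40)
Therefore ans = [(0, 47), (1, 40), (2, 31), (3, 40)].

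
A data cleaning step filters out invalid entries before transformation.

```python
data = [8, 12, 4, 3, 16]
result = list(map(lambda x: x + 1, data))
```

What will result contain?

Step 1: Apply lambda x: x + 1 to each element:
  8 -> 9
  12 -> 13
  4 -> 5
  3 -> 4
  16 -> 17
Therefore result = [9, 13, 5, 4, 17].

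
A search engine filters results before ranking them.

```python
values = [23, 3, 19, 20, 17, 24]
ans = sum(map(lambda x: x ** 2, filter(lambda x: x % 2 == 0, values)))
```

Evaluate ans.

Step 1: Filter even numbers from [23, 3, 19, 20, 17, 24]: [20, 24]
Step 2: Square each: [400, 576]
Step 3: Sum = 976.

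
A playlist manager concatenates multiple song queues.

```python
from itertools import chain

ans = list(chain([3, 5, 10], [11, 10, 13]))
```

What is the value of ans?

Step 1: chain() concatenates iterables: [3, 5, 10] + [11, 10, 13].
Therefore ans = [3, 5, 10, 11, 10, 13].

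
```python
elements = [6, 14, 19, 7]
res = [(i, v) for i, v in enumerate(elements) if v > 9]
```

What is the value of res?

Step 1: Filter enumerate([6, 14, 19, 7]) keeping v > 9:
  (0, 6): 6 <= 9, excluded
  (1, 14): 14 > 9, included
  (2, 19): 19 > 9, included
  (3, 7): 7 <= 9, excluded
Therefore res = [(1, 14), (2, 19)].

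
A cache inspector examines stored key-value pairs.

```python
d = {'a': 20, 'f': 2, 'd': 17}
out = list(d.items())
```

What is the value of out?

Step 1: d.items() returns (key, value) pairs in insertion order.
Therefore out = [('a', 20), ('f', 2), ('d', 17)].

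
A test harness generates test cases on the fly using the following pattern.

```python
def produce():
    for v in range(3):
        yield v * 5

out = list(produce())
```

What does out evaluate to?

Step 1: For each v in range(3), yield v * 5:
  v=0: yield 0 * 5 = 0
  v=1: yield 1 * 5 = 5
  v=2: yield 2 * 5 = 10
Therefore out = [0, 5, 10].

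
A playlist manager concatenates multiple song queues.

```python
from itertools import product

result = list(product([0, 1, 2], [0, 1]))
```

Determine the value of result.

Step 1: product([0, 1, 2], [0, 1]) gives all pairs:
  (0, 0)
  (0, 1)
  (1, 0)
  (1, 1)
  (2, 0)
  (2, 1)
Therefore result = [(0, 0), (0, 1), (1, 0), (1, 1), (2, 0), (2, 1)].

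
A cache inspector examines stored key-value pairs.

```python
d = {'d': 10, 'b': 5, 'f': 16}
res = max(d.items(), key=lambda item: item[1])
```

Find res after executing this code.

Step 1: Find item with maximum value:
  ('d', 10)
  ('b', 5)
  ('f', 16)
Step 2: Maximum value is 16 at key 'f'.
Therefore res = ('f', 16).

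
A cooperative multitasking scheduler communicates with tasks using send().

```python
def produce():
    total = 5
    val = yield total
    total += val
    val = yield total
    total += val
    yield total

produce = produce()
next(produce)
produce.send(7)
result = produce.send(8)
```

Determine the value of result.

Step 1: next() -> yield total=5.
Step 2: send(7) -> val=7, total = 5+7 = 12, yield 12.
Step 3: send(8) -> val=8, total = 12+8 = 20, yield 20.
Therefore result = 20.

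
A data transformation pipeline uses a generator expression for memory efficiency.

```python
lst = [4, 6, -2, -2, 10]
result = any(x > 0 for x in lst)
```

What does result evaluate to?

Step 1: Check x > 0 for each element in [4, 6, -2, -2, 10]:
  4 > 0: True
  6 > 0: True
  -2 > 0: False
  -2 > 0: False
  10 > 0: True
Step 2: any() returns True.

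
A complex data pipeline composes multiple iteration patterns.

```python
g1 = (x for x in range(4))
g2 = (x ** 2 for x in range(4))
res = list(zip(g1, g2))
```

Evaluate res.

Step 1: g1 produces [0, 1, 2, 3].
Step 2: g2 produces [0, 1, 4, 9].
Step 3: zip pairs them: [(0, 0), (1, 1), (2, 4), (3, 9)].
Therefore res = [(0, 0), (1, 1), (2, 4), (3, 9)].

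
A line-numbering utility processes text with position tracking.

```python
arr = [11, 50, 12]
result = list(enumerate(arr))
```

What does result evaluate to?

Step 1: enumerate pairs each element with its index:
  (0, 11)
  (1, 50)
  (2, 12)
Therefore result = [(0, 11), (1, 50), (2, 12)].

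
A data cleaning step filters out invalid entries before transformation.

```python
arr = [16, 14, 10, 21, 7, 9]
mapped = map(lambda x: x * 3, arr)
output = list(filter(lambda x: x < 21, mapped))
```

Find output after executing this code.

Step 1: Map x * 3:
  16 -> 48
  14 -> 42
  10 -> 30
  21 -> 63
  7 -> 21
  9 -> 27
Step 2: Filter for < 21:
  48: removed
  42: removed
  30: removed
  63: removed
  21: removed
  27: removed
Therefore output = [].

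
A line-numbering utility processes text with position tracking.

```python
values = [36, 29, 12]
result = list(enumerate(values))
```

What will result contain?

Step 1: enumerate pairs each element with its index:
  (0, 36)
  (1, 29)
  (2, 12)
Therefore result = [(0, 36), (1, 29), (2, 12)].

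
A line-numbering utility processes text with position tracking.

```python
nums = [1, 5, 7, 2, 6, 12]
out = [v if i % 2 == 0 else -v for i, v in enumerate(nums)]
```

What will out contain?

Step 1: For each (i, v), keep v if i is even, negate if odd:
  i=0 (even): keep 1
  i=1 (odd): negate to -5
  i=2 (even): keep 7
  i=3 (odd): negate to -2
  i=4 (even): keep 6
  i=5 (odd): negate to -12
Therefore out = [1, -5, 7, -2, 6, -12].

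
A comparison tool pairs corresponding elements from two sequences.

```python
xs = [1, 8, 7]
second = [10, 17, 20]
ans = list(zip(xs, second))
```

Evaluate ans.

Step 1: zip pairs elements at same index:
  Index 0: (1, 10)
  Index 1: (8, 17)
  Index 2: (7, 20)
Therefore ans = [(1, 10), (8, 17), (7, 20)].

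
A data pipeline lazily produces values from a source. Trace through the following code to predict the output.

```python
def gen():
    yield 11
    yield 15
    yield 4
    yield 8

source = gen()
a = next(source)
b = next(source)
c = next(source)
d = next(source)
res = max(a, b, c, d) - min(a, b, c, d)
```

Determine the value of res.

Step 1: Create generator and consume all values:
  a = next(source) = 11
  b = next(source) = 15
  c = next(source) = 4
  d = next(source) = 8
Step 2: max = 15, min = 4, res = 15 - 4 = 11.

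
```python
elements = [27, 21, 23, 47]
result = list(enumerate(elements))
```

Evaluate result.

Step 1: enumerate pairs each element with its index:
  (0, 27)
  (1, 21)
  (2, 23)
  (3, 47)
Therefore result = [(0, 27), (1, 21), (2, 23), (3, 47)].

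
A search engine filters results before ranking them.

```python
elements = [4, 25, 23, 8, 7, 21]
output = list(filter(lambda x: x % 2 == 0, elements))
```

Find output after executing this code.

Step 1: Filter elements divisible by 2:
  4 % 2 = 0: kept
  25 % 2 = 1: removed
  23 % 2 = 1: removed
  8 % 2 = 0: kept
  7 % 2 = 1: removed
  21 % 2 = 1: removed
Therefore output = [4, 8].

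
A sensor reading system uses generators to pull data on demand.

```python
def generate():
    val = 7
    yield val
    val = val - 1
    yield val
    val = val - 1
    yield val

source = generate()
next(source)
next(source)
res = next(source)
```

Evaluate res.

Step 1: Trace through generator execution:
  Yield 1: val starts at 7, yield 7
  Yield 2: val = 7 - 1 = 6, yield 6
  Yield 3: val = 6 - 1 = 5, yield 5
Step 2: First next() gets 7, second next() gets the second value, third next() yields 5.
Therefore res = 5.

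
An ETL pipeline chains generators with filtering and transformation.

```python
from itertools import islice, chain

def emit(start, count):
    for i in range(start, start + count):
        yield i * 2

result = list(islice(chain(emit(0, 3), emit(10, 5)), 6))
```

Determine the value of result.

Step 1: emit(0, 3) yields [0, 2, 4].
Step 2: emit(10, 5) yields [20, 22, 24, 26, 28].
Step 3: chain concatenates: [0, 2, 4, 20, 22, 24, 26, 28].
Step 4: islice takes first 6: [0, 2, 4, 20, 22, 24].
Therefore result = [0, 2, 4, 20, 22, 24].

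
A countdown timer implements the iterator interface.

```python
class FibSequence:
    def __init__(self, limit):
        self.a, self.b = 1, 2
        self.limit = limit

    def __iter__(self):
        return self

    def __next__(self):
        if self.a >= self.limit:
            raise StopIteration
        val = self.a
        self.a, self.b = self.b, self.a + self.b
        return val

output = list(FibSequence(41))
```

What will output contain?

Step 1: Fibonacci-like sequence (a=1, b=2) until >= 41:
  Yield 1, then a,b = 2,3
  Yield 2, then a,b = 3,5
  Yield 3, then a,b = 5,8
  Yield 5, then a,b = 8,13
  Yield 8, then a,b = 13,21
  Yield 13, then a,b = 21,34
  Yield 21, then a,b = 34,55
  Yield 34, then a,b = 55,89
Step 2: 55 >= 41, stop.
Therefore output = [1, 2, 3, 5, 8, 13, 21, 34].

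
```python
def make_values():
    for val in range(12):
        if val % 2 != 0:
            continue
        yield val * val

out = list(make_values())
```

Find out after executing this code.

Step 1: Only yield val**2 when val is divisible by 2:
  val=0: 0 % 2 == 0, yield 0**2 = 0
  val=2: 2 % 2 == 0, yield 2**2 = 4
  val=4: 4 % 2 == 0, yield 4**2 = 16
  val=6: 6 % 2 == 0, yield 6**2 = 36
  val=8: 8 % 2 == 0, yield 8**2 = 64
  val=10: 10 % 2 == 0, yield 10**2 = 100
Therefore out = [0, 4, 16, 36, 64, 100].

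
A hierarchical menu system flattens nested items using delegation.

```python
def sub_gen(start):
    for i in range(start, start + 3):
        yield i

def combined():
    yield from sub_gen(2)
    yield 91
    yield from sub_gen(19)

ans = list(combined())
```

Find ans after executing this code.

Step 1: combined() delegates to sub_gen(2):
  yield 2
  yield 3
  yield 4
Step 2: yield 91
Step 3: Delegates to sub_gen(19):
  yield 19
  yield 20
  yield 21
Therefore ans = [2, 3, 4, 91, 19, 20, 21].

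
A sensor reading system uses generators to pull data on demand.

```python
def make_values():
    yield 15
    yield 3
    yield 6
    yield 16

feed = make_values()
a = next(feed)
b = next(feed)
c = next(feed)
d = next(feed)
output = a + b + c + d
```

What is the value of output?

Step 1: Create generator and consume all values:
  a = next(feed) = 15
  b = next(feed) = 3
  c = next(feed) = 6
  d = next(feed) = 16
Step 2: output = 15 + 3 + 6 + 16 = 40.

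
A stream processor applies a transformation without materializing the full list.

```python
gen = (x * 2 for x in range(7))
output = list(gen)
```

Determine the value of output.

Step 1: For each x in range(7), compute x*2:
  x=0: 0*2 = 0
  x=1: 1*2 = 2
  x=2: 2*2 = 4
  x=3: 3*2 = 6
  x=4: 4*2 = 8
  x=5: 5*2 = 10
  x=6: 6*2 = 12
Therefore output = [0, 2, 4, 6, 8, 10, 12].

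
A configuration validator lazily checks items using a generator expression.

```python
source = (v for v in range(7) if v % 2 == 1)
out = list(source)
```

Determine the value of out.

Step 1: Filter range(7) keeping only odd values:
  v=0: even, excluded
  v=1: odd, included
  v=2: even, excluded
  v=3: odd, included
  v=4: even, excluded
  v=5: odd, included
  v=6: even, excluded
Therefore out = [1, 3, 5].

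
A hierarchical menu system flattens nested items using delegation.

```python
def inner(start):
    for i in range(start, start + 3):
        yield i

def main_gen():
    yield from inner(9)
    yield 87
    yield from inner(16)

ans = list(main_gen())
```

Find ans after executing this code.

Step 1: main_gen() delegates to inner(9):
  yield 9
  yield 10
  yield 11
Step 2: yield 87
Step 3: Delegates to inner(16):
  yield 16
  yield 17
  yield 18
Therefore ans = [9, 10, 11, 87, 16, 17, 18].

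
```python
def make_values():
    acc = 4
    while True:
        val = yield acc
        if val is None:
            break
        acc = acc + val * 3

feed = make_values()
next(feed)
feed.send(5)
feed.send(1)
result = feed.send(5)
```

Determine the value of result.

Step 1: next() -> yield acc=4.
Step 2: send(5) -> val=5, acc = 4 + 5*3 = 19, yield 19.
Step 3: send(1) -> val=1, acc = 19 + 1*3 = 22, yield 22.
Step 4: send(5) -> val=5, acc = 22 + 5*3 = 37, yield 37.
Therefore result = 37.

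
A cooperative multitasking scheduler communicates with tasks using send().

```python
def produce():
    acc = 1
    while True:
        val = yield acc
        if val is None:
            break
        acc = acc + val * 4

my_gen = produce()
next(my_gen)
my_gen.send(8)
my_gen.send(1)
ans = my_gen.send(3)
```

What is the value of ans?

Step 1: next() -> yield acc=1.
Step 2: send(8) -> val=8, acc = 1 + 8*4 = 33, yield 33.
Step 3: send(1) -> val=1, acc = 33 + 1*4 = 37, yield 37.
Step 4: send(3) -> val=3, acc = 37 + 3*4 = 49, yield 49.
Therefore ans = 49.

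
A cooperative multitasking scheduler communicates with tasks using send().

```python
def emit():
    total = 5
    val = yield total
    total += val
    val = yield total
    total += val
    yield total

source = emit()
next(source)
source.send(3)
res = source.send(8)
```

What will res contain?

Step 1: next() -> yield total=5.
Step 2: send(3) -> val=3, total = 5+3 = 8, yield 8.
Step 3: send(8) -> val=8, total = 8+8 = 16, yield 16.
Therefore res = 16.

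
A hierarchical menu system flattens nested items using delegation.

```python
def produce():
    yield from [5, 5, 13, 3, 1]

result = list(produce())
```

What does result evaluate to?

Step 1: yield from delegates to the iterable, yielding each element.
Step 2: Collected values: [5, 5, 13, 3, 1].
Therefore result = [5, 5, 13, 3, 1].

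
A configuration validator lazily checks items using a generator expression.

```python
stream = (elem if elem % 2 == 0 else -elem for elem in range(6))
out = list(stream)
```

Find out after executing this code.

Step 1: For each elem in range(6), yield elem if even, else -elem:
  elem=0: even, yield 0
  elem=1: odd, yield -1
  elem=2: even, yield 2
  elem=3: odd, yield -3
  elem=4: even, yield 4
  elem=5: odd, yield -5
Therefore out = [0, -1, 2, -3, 4, -5].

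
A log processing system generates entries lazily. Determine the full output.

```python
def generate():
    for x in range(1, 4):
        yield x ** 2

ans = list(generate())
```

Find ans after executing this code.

Step 1: For each x in range(1, 4), yield x**2:
  x=1: yield 1**2 = 1
  x=2: yield 2**2 = 4
  x=3: yield 3**2 = 9
Therefore ans = [1, 4, 9].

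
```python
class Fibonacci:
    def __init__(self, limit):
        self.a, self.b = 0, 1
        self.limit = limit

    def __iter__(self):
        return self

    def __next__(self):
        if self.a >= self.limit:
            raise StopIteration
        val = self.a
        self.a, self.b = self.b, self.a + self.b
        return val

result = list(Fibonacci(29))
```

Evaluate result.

Step 1: Fibonacci-like sequence (a=0, b=1) until >= 29:
  Yield 0, then a,b = 1,1
  Yield 1, then a,b = 1,2
  Yield 1, then a,b = 2,3
  Yield 2, then a,b = 3,5
  Yield 3, then a,b = 5,8
  Yield 5, then a,b = 8,13
  Yield 8, then a,b = 13,21
  Yield 13, then a,b = 21,34
  Yield 21, then a,b = 34,55
Step 2: 34 >= 29, stop.
Therefore result = [0, 1, 1, 2, 3, 5, 8, 13, 21].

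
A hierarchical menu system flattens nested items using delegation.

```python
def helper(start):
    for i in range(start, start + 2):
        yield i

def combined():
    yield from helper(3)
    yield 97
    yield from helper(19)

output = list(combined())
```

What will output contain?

Step 1: combined() delegates to helper(3):
  yield 3
  yield 4
Step 2: yield 97
Step 3: Delegates to helper(19):
  yield 19
  yield 20
Therefore output = [3, 4, 97, 19, 20].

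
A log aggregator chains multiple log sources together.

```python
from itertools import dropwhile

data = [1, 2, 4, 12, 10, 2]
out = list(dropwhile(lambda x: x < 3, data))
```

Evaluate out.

Step 1: dropwhile drops elements while < 3:
  1 < 3: dropped
  2 < 3: dropped
  4: kept (dropping stopped)
Step 2: Remaining elements kept regardless of condition.
Therefore out = [4, 12, 10, 2].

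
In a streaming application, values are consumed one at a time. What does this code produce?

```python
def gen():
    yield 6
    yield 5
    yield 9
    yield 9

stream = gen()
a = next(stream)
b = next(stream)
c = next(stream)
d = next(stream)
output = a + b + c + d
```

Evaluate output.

Step 1: Create generator and consume all values:
  a = next(stream) = 6
  b = next(stream) = 5
  c = next(stream) = 9
  d = next(stream) = 9
Step 2: output = 6 + 5 + 9 + 9 = 29.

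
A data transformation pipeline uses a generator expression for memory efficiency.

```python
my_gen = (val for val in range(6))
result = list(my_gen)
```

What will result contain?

Step 1: Generator expression iterates range(6): [0, 1, 2, 3, 4, 5].
Step 2: list() collects all values.
Therefore result = [0, 1, 2, 3, 4, 5].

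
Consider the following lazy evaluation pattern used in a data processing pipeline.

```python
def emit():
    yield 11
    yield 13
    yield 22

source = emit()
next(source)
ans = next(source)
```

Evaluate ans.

Step 1: emit() creates a generator.
Step 2: next(source) yields 11 (consumed and discarded).
Step 3: next(source) yields 13, assigned to ans.
Therefore ans = 13.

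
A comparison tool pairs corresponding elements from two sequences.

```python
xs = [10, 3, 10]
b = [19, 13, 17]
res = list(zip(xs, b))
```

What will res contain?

Step 1: zip pairs elements at same index:
  Index 0: (10, 19)
  Index 1: (3, 13)
  Index 2: (10, 17)
Therefore res = [(10, 19), (3, 13), (10, 17)].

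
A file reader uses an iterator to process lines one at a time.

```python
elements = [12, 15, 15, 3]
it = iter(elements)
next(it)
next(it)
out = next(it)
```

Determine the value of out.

Step 1: Create iterator over [12, 15, 15, 3].
Step 2: next() consumes 12.
Step 3: next() consumes 15.
Step 4: next() returns 15.
Therefore out = 15.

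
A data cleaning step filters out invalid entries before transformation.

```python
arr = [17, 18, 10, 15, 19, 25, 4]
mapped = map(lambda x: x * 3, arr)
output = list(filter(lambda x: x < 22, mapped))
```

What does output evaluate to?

Step 1: Map x * 3:
  17 -> 51
  18 -> 54
  10 -> 30
  15 -> 45
  19 -> 57
  25 -> 75
  4 -> 12
Step 2: Filter for < 22:
  51: removed
  54: removed
  30: removed
  45: removed
  57: removed
  75: removed
  12: kept
Therefore output = [12].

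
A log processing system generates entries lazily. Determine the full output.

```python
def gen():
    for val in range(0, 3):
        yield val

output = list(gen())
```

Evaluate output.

Step 1: The generator yields each value from range(0, 3).
Step 2: list() consumes all yields: [0, 1, 2].
Therefore output = [0, 1, 2].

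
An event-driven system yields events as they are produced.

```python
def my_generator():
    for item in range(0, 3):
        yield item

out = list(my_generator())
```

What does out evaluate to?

Step 1: The generator yields each value from range(0, 3).
Step 2: list() consumes all yields: [0, 1, 2].
Therefore out = [0, 1, 2].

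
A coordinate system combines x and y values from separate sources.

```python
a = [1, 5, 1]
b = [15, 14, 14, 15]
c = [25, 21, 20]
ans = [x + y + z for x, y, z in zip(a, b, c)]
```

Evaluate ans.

Step 1: zip three lists (truncates to shortest, len=3):
  1 + 15 + 25 = 41
  5 + 14 + 21 = 40
  1 + 14 + 20 = 35
Therefore ans = [41, 40, 35].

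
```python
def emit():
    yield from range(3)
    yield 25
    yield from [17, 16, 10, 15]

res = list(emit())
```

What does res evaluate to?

Step 1: Trace yields in order:
  yield 0
  yield 1
  yield 2
  yield 25
  yield 17
  yield 16
  yield 10
  yield 15
Therefore res = [0, 1, 2, 25, 17, 16, 10, 15].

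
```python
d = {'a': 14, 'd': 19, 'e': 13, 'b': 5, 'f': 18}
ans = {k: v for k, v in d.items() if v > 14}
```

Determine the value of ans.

Step 1: Filter items where value > 14:
  'a': 14 <= 14: removed
  'd': 19 > 14: kept
  'e': 13 <= 14: removed
  'b': 5 <= 14: removed
  'f': 18 > 14: kept
Therefore ans = {'d': 19, 'f': 18}.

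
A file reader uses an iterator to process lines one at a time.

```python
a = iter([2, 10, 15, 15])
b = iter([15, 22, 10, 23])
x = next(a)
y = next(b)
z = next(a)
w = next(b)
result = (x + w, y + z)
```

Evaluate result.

Step 1: a iterates [2, 10, 15, 15], b iterates [15, 22, 10, 23].
Step 2: x = next(a) = 2, y = next(b) = 15.
Step 3: z = next(a) = 10, w = next(b) = 22.
Step 4: result = (2 + 22, 15 + 10) = (24, 25).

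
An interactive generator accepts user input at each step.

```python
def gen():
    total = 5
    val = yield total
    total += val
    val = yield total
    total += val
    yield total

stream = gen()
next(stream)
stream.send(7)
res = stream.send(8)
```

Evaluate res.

Step 1: next() -> yield total=5.
Step 2: send(7) -> val=7, total = 5+7 = 12, yield 12.
Step 3: send(8) -> val=8, total = 12+8 = 20, yield 20.
Therefore res = 20.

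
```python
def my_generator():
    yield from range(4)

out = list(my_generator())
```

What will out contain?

Step 1: yield from delegates to the iterable, yielding each element.
Step 2: Collected values: [0, 1, 2, 3].
Therefore out = [0, 1, 2, 3].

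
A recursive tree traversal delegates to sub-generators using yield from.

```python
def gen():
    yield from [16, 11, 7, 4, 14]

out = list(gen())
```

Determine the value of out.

Step 1: yield from delegates to the iterable, yielding each element.
Step 2: Collected values: [16, 11, 7, 4, 14].
Therefore out = [16, 11, 7, 4, 14].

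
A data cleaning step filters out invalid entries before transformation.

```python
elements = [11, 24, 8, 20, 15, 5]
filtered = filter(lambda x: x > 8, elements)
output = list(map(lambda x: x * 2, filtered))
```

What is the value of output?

Step 1: Filter elements for elements > 8:
  11: kept
  24: kept
  8: removed
  20: kept
  15: kept
  5: removed
Step 2: Map x * 2 on filtered [11, 24, 20, 15]:
  11 -> 22
  24 -> 48
  20 -> 40
  15 -> 30
Therefore output = [22, 48, 40, 30].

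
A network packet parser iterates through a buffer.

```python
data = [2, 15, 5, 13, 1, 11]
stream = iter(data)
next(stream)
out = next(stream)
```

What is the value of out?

Step 1: Create iterator over [2, 15, 5, 13, 1, 11].
Step 2: next() consumes 2.
Step 3: next() returns 15.
Therefore out = 15.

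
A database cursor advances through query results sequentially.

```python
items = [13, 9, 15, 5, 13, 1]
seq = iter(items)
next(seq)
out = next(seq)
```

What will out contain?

Step 1: Create iterator over [13, 9, 15, 5, 13, 1].
Step 2: next() consumes 13.
Step 3: next() returns 9.
Therefore out = 9.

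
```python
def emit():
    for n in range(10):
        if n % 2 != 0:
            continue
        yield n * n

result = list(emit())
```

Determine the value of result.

Step 1: Only yield n**2 when n is divisible by 2:
  n=0: 0 % 2 == 0, yield 0**2 = 0
  n=2: 2 % 2 == 0, yield 2**2 = 4
  n=4: 4 % 2 == 0, yield 4**2 = 16
  n=6: 6 % 2 == 0, yield 6**2 = 36
  n=8: 8 % 2 == 0, yield 8**2 = 64
Therefore result = [0, 4, 16, 36, 64].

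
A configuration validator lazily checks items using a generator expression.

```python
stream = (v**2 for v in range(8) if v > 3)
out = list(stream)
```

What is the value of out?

Step 1: For range(8), keep v > 3, then square:
  v=0: 0 <= 3, excluded
  v=1: 1 <= 3, excluded
  v=2: 2 <= 3, excluded
  v=3: 3 <= 3, excluded
  v=4: 4 > 3, yield 4**2 = 16
  v=5: 5 > 3, yield 5**2 = 25
  v=6: 6 > 3, yield 6**2 = 36
  v=7: 7 > 3, yield 7**2 = 49
Therefore out = [16, 25, 36, 49].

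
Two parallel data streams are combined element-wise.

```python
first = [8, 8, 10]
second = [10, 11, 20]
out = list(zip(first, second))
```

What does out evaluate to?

Step 1: zip pairs elements at same index:
  Index 0: (8, 10)
  Index 1: (8, 11)
  Index 2: (10, 20)
Therefore out = [(8, 10), (8, 11), (10, 20)].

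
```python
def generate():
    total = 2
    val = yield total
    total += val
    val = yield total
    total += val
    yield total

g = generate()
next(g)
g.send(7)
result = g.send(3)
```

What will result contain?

Step 1: next() -> yield total=2.
Step 2: send(7) -> val=7, total = 2+7 = 9, yield 9.
Step 3: send(3) -> val=3, total = 9+3 = 12, yield 12.
Therefore result = 12.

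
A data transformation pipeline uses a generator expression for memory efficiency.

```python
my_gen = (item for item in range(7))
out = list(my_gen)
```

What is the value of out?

Step 1: Generator expression iterates range(7): [0, 1, 2, 3, 4, 5, 6].
Step 2: list() collects all values.
Therefore out = [0, 1, 2, 3, 4, 5, 6].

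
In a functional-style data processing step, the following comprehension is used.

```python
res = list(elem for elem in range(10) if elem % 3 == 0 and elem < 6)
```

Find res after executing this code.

Step 1: Filter range(10) where elem % 3 == 0 and elem < 6:
  elem=0: both conditions met, included
  elem=1: excluded (1 % 3 != 0)
  elem=2: excluded (2 % 3 != 0)
  elem=3: both conditions met, included
  elem=4: excluded (4 % 3 != 0)
  elem=5: excluded (5 % 3 != 0)
  elem=6: excluded (6 >= 6)
  elem=7: excluded (7 % 3 != 0, 7 >= 6)
  elem=8: excluded (8 % 3 != 0, 8 >= 6)
  elem=9: excluded (9 >= 6)
Therefore res = [0, 3].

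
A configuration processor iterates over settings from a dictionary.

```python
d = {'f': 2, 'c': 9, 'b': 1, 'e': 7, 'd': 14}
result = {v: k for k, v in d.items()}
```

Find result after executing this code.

Step 1: Invert dict (swap keys and values):
  'f': 2 -> 2: 'f'
  'c': 9 -> 9: 'c'
  'b': 1 -> 1: 'b'
  'e': 7 -> 7: 'e'
  'd': 14 -> 14: 'd'
Therefore result = {2: 'f', 9: 'c', 1: 'b', 7: 'e', 14: 'd'}.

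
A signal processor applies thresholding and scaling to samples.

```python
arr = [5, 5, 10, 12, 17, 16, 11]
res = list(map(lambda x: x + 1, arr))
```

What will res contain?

Step 1: Apply lambda x: x + 1 to each element:
  5 -> 6
  5 -> 6
  10 -> 11
  12 -> 13
  17 -> 18
  16 -> 17
  11 -> 12
Therefore res = [6, 6, 11, 13, 18, 17, 12].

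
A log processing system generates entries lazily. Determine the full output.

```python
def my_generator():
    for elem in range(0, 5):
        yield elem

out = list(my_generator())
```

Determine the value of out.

Step 1: The generator yields each value from range(0, 5).
Step 2: list() consumes all yields: [0, 1, 2, 3, 4].
Therefore out = [0, 1, 2, 3, 4].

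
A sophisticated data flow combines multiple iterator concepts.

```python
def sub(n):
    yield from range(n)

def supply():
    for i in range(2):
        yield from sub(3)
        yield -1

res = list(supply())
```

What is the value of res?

Step 1: For each i in range(2):
  i=0: yield from sub(3) -> [0, 1, 2], then yield -1
  i=1: yield from sub(3) -> [0, 1, 2], then yield -1
Therefore res = [0, 1, 2, -1, 0, 1, 2, -1].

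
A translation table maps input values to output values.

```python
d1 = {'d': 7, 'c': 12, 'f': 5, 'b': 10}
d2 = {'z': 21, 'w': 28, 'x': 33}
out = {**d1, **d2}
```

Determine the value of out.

Step 1: Merge d1 and d2 (d2 values override on key conflicts).
Step 2: d1 has keys ['d', 'c', 'f', 'b'], d2 has keys ['z', 'w', 'x'].
Therefore out = {'d': 7, 'c': 12, 'f': 5, 'b': 10, 'z': 21, 'w': 28, 'x': 33}.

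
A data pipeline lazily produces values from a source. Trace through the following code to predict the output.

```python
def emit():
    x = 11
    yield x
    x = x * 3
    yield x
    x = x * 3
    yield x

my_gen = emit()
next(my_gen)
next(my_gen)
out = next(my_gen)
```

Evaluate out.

Step 1: Trace through generator execution:
  Yield 1: x starts at 11, yield 11
  Yield 2: x = 11 * 3 = 33, yield 33
  Yield 3: x = 33 * 3 = 99, yield 99
Step 2: First next() gets 11, second next() gets the second value, third next() yields 99.
Therefore out = 99.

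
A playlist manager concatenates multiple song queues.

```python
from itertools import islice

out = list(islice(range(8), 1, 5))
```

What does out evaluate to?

Step 1: islice(range(8), 1, 5) takes elements at indices [1, 5).
Step 2: Elements: [1, 2, 3, 4].
Therefore out = [1, 2, 3, 4].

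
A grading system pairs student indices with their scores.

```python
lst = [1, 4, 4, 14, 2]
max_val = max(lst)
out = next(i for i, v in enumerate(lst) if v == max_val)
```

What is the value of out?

Step 1: max([1, 4, 4, 14, 2]) = 14.
Step 2: Find first index where value == 14:
  Index 0: 1 != 14
  Index 1: 4 != 14
  Index 2: 4 != 14
  Index 3: 14 == 14, found!
Therefore out = 3.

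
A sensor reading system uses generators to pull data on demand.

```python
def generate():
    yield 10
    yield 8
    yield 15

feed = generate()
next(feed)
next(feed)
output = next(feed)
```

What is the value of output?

Step 1: generate() creates a generator.
Step 2: next(feed) yields 10 (consumed and discarded).
Step 3: next(feed) yields 8 (consumed and discarded).
Step 4: next(feed) yields 15, assigned to output.
Therefore output = 15.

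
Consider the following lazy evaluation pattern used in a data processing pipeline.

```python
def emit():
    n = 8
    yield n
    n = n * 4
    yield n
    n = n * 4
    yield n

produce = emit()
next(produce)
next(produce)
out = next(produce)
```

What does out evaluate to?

Step 1: Trace through generator execution:
  Yield 1: n starts at 8, yield 8
  Yield 2: n = 8 * 4 = 32, yield 32
  Yield 3: n = 32 * 4 = 128, yield 128
Step 2: First next() gets 8, second next() gets the second value, third next() yields 128.
Therefore out = 128.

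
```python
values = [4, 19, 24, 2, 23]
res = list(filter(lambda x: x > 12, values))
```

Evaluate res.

Step 1: Filter elements > 12:
  4: removed
  19: kept
  24: kept
  2: removed
  23: kept
Therefore res = [19, 24, 23].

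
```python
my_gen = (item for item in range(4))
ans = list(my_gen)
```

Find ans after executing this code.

Step 1: Generator expression iterates range(4): [0, 1, 2, 3].
Step 2: list() collects all values.
Therefore ans = [0, 1, 2, 3].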